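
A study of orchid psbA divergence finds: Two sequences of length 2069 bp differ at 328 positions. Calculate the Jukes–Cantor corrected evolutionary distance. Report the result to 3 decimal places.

0.178

p = 328/2069 ≈ 0.158531.
d = −(3/4) ln(1 − 4p/3) = −0.75 ln(1 − 0.211375) = −0.75 ln(0.788625)
  = −0.75 × (-0.237464) = 0.178098 substitutions/site.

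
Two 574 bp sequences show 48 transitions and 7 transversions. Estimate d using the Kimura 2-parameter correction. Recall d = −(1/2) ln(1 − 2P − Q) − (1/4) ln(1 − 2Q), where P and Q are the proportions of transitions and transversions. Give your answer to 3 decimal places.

0.105

P = 48/574 ≈ 0.083624 and Q = 7/574 ≈ 0.012195.
Under the Kimura two-parameter model, d = −½ ln(1 − 2P − Q) − ¼ ln(1 − 2Q).
1 − 2P − Q = 0.820557, giving −½ ln(0.820557) = 0.098886.
1 − 2Q = 0.97561, giving −¼ ln(0.97561) = 0.006173.
d = 0.098886 + 0.006173 = 0.105059.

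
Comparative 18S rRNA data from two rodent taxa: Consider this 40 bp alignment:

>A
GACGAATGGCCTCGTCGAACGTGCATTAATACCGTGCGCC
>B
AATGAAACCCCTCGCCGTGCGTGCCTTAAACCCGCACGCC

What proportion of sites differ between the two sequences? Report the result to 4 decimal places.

0.3250

The sequences differ at 13 of 40 positions.
p = 13/40 = 0.3250.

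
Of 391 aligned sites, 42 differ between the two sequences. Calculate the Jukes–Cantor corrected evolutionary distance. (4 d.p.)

p = 42/391 ≈ 0.107417.
d = −(3/4) ln(1 − 4p/3) = −0.75 ln(1 − 0.143223) = −0.75 ln(0.856777)
  = −0.75 × (-0.154578) = 0.115934 substitutions/site.

0.1159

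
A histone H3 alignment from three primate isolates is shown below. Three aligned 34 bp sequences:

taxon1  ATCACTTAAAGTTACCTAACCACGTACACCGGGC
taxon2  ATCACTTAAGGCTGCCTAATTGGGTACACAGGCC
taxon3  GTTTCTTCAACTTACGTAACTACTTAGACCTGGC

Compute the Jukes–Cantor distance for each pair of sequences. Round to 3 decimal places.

d(taxon1,taxon2) = 0.326, d(taxon1,taxon3) = 0.373, d(taxon2,taxon3) = 0.824

taxon1–taxon2: 9/34 sites differ → p ≈ 0.264706, d = −0.75 ln(1 − 0.352941) = 0.326488 ≈ 0.326.
taxon1–taxon3: 10/34 sites differ → p ≈ 0.294118, d = −0.75 ln(1 − 0.392157) = 0.373379 ≈ 0.373.
taxon2–taxon3: 17/34 sites differ → p = 0.5, d = −0.75 ln(1 − 0.666667) = 0.823960 ≈ 0.824.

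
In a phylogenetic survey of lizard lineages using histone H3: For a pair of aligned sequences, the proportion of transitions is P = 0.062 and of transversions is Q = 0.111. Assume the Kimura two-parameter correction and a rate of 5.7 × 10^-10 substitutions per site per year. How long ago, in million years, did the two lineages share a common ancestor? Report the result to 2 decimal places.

Under the Kimura two-parameter model, d = −½ ln(1 − 2P − Q) − ¼ ln(1 − 2Q).
1 − 2P − Q = 0.765, giving −½ ln(0.765) = 0.133940.
1 − 2Q = 0.778, giving −¼ ln(0.778) = 0.062757.
d = 0.133940 + 0.062757 = 0.196697.
Under a molecular clock d = 2μt, so t = d/(2μ) = 0.196697 / (2 × 5.7 × 10^-10) = 172.54 million years.

172.54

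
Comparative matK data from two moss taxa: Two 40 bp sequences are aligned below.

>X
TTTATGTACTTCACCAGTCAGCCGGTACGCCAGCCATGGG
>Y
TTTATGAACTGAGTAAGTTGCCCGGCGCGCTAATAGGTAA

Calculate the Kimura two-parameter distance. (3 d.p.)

0.932

Of 40 sites, 12 differences are transitions and 8 are transversions, so P = 12/40 = 0.3 and Q = 8/40 = 0.2.
Under the Kimura two-parameter model, d = −½ ln(1 − 2P − Q) − ¼ ln(1 − 2Q).
1 − 2P − Q = 0.2, giving −½ ln(0.2) = 0.804719.
1 − 2Q = 0.6, giving −¼ ln(0.6) = 0.127706.
d = 0.804719 + 0.127706 = 0.932425.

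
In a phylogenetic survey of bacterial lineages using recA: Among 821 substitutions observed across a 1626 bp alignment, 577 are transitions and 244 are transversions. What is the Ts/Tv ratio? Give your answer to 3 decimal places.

R = 577/244 = 2.364754… ≈ 2.365 (to 3 d.p.).

2.365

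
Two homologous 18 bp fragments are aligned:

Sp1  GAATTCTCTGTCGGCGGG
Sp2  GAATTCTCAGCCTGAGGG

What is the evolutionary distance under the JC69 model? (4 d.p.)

The sequences differ at 4 of 18 sites (9, 11, 13, 15), so p = 4/18 ≈ 0.222222.
d = −(3/4) ln(1 − 4p/3) = −0.75 ln(1 − 0.296296) = −0.75 ln(0.703704)
  = −0.75 × (-0.351397) = 0.263548 substitutions/site.

0.2635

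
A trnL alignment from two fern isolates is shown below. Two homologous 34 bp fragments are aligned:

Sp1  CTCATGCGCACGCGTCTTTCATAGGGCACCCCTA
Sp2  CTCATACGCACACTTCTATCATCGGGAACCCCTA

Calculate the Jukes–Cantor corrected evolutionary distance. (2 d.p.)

The sequences differ at 6 of 34 sites (6, 12, 14, 18, 23, 27), so p = 6/34 ≈ 0.176471.
d = −(3/4) ln(1 − 4p/3) = −0.75 ln(1 − 0.235295) = −0.75 ln(0.764705)
  = −0.75 × (-0.268265) = 0.201199 substitutions/site.

0.20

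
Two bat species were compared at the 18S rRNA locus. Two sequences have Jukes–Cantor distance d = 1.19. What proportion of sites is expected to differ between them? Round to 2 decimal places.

p = (3/4)(1 − e^(−4d/3)) = 0.75 × (1 − e^(-1.586667)) = 0.75 × (1 − 0.204606) = 0.596546.

0.60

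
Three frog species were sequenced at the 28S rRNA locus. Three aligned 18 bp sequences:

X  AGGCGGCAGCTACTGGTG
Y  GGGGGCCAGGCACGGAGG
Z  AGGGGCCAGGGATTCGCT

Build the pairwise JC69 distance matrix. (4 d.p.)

d(X,Y) = 0.6735, d(X,Z) = 0.6735, d(Y,Z) = 0.6735

X–Y: 8/18 sites differ → p ≈ 0.444444, d = −0.75 ln(1 − 0.592592) = 0.673455 ≈ 0.6735.
X–Z: 8/18 sites differ → p ≈ 0.444444, d = −0.75 ln(1 − 0.592592) = 0.673455 ≈ 0.6735.
Y–Z: 8/18 sites differ → p ≈ 0.444444, d = −0.75 ln(1 − 0.592592) = 0.673455 ≈ 0.6735.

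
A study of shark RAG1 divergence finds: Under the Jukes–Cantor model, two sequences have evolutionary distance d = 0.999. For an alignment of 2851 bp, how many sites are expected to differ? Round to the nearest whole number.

Invert JC69: p = (3/4)(1 − e^(−4d/3)) = 0.75 × (1 − e^(-1.332)) = 0.75 × (1 − 0.263949) = 0.552038.
Expected differing sites = pL ≈ 0.552038 × 2851 = 1573.860338 ≈ 1574.

1574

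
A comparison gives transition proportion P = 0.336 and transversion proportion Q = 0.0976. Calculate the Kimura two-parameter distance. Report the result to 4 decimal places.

0.7883

Under the Kimura two-parameter model, d = −½ ln(1 − 2P − Q) − ¼ ln(1 − 2Q).
1 − 2P − Q = 0.2304, giving −½ ln(0.2304) = 0.733969.
1 − 2Q = 0.8048, giving −¼ ln(0.8048) = 0.054290.
d = 0.733969 + 0.054290 = 0.788259.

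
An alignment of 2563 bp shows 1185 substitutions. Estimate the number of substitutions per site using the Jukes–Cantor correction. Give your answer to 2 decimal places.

p = 1185/2563 ≈ 0.462349.
d = −(3/4) ln(1 − 4p/3) = −0.75 ln(1 − 0.616465) = −0.75 ln(0.383535)
  = −0.75 × (-0.958324) = 0.718743 substitutions/site.

0.72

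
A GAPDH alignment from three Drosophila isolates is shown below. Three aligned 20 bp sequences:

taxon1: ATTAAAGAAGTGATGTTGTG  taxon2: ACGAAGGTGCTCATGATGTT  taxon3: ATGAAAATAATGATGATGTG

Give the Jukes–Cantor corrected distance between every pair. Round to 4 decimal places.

taxon1–taxon2: 9/20 sites differ → p = 0.45, d = −0.75 ln(1 − 0.6) = 0.687218 ≈ 0.6872.
taxon1–taxon3: 5/20 sites differ → p = 0.25, d = −0.75 ln(1 − 0.333333) = 0.304098 ≈ 0.3041.
taxon2–taxon3: 7/20 sites differ → p = 0.35, d = −0.75 ln(1 − 0.466667) = 0.471457 ≈ 0.4715.

d(taxon1,taxon2) = 0.6872, d(taxon1,taxon3) = 0.3041, d(taxon2,taxon3) = 0.4715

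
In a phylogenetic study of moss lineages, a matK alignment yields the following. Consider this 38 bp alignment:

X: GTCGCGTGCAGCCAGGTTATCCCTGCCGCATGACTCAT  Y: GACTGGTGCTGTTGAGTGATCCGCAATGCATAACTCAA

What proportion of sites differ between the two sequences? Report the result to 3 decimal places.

0.421

The sequences differ at 16 of 38 positions.
p = 16/38 = 0.421052… ≈ 0.421 (to 3 d.p.).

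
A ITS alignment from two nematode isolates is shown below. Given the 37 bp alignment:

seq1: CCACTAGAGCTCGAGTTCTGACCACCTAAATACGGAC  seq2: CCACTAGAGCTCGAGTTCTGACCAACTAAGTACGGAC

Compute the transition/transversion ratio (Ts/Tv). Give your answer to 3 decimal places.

1.000

Transitions are A↔G and C↔T; transversions are all other mismatches.
Transitions: 1. Transversions: 1.
R = 1/1 = 1.000.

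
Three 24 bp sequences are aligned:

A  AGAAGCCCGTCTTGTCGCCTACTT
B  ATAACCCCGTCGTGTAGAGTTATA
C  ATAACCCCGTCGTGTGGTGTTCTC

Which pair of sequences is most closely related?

B and C

A–B: 9/24 differ, p = 0.375, d = 0.520.
A–C: 8/24 differ, p = 0.333, d = 0.441.
B–C: 4/24 differ, p = 0.167, d = 0.188.
The smallest distance is between B and C.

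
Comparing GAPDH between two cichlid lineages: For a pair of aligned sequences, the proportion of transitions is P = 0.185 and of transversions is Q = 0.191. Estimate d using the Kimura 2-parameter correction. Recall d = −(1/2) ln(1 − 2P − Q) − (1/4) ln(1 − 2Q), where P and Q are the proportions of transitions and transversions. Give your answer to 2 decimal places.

Under the Kimura two-parameter model, d = −½ ln(1 − 2P − Q) − ¼ ln(1 − 2Q).
1 − 2P − Q = 0.439, giving −½ ln(0.439) = 0.411628.
1 − 2Q = 0.618, giving −¼ ln(0.618) = 0.120317.
d = 0.411628 + 0.120317 = 0.531945.

0.53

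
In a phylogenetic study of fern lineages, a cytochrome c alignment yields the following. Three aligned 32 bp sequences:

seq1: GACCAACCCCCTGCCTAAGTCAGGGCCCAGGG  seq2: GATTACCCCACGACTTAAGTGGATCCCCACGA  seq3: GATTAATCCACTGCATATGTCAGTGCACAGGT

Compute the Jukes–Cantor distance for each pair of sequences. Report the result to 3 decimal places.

d(seq1,seq2) = 0.657, d(seq1,seq3) = 0.353, d(seq2,seq3) = 0.585

seq1–seq2: 14/32 sites differ → p = 0.4375, d = −0.75 ln(1 − 0.583333) = 0.656601 ≈ 0.657.
seq1–seq3: 9/32 sites differ → p = 0.28125, d = −0.75 ln(1 − 0.375) = 0.352503 ≈ 0.353.
seq2–seq3: 13/32 sites differ → p = 0.40625, d = −0.75 ln(1 − 0.541667) = 0.585119 ≈ 0.585.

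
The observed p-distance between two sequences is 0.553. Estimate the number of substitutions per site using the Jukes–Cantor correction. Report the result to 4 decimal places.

1.0027

d = −(3/4) ln(1 − 4p/3) = −0.75 ln(1 − 0.737333) = −0.75 ln(0.262667)
  = −0.75 × (-1.336868) = 1.002651 substitutions/site.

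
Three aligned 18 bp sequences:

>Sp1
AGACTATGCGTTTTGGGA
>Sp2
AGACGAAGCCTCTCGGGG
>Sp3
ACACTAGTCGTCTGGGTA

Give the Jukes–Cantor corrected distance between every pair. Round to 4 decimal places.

Sp1–Sp2: 6/18 sites differ → p ≈ 0.333333, d = −0.75 ln(1 − 0.444444) = 0.440839 ≈ 0.4408.
Sp1–Sp3: 6/18 sites differ → p ≈ 0.333333, d = −0.75 ln(1 − 0.444444) = 0.440839 ≈ 0.4408.
Sp2–Sp3: 8/18 sites differ → p ≈ 0.444444, d = −0.75 ln(1 − 0.592592) = 0.673455 ≈ 0.6735.

d(Sp1,Sp2) = 0.4408, d(Sp1,Sp3) = 0.4408, d(Sp2,Sp3) = 0.6735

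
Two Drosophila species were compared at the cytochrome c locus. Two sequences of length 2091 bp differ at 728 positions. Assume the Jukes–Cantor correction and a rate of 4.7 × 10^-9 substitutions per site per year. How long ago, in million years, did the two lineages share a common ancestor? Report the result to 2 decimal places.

49.79

p = 728/2091 ≈ 0.348159.
d = −(3/4) ln(1 − 4p/3) = −0.75 ln(1 − 0.464212) = −0.75 ln(0.535788)
  = −0.75 × (-0.624017) = 0.468013 substitutions/site.
Under a molecular clock d = 2μt, so t = d/(2μ) = 0.468013 / (2 × 4.7 × 10^-9) = 49.79 million years.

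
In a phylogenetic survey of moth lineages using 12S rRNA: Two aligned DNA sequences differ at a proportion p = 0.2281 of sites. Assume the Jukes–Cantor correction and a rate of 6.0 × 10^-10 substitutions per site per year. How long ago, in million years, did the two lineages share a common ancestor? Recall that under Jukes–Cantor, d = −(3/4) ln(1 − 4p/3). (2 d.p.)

226.62

d = −(3/4) ln(1 − 4p/3) = −0.75 ln(1 − 0.304133) = −0.75 ln(0.695867)
  = −0.75 × (-0.362597) = 0.271948 substitutions/site.
Under a molecular clock d = 2μt, so t = d/(2μ) = 0.271948 / (2 × 6.0 × 10^-10) = 226.62 million years.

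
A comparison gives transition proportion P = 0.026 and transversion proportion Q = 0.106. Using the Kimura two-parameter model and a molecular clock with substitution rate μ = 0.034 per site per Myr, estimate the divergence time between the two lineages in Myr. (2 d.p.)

Under the Kimura two-parameter model, d = −½ ln(1 − 2P − Q) − ¼ ln(1 − 2Q).
1 − 2P − Q = 0.842, giving −½ ln(0.842) = 0.085988.
1 − 2Q = 0.788, giving −¼ ln(0.788) = 0.059564.
d = 0.085988 + 0.059564 = 0.145552.
Under a molecular clock d = 2μt, so t = d/(2μ) = 0.145552 / (2 × 0.034) = 2.14 Myr.

2.14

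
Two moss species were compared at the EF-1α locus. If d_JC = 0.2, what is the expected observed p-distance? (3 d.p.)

0.176

p = (3/4)(1 − e^(−4d/3)) = 0.75 × (1 − e^(-0.266667)) = 0.75 × (1 − 0.765928) = 0.175554.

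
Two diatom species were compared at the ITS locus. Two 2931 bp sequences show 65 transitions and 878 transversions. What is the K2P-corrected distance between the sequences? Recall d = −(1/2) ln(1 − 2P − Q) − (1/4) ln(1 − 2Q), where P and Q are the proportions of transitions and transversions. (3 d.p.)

P = 65/2931 ≈ 0.022177 and Q = 878/2931 ≈ 0.299556.
Under the Kimura two-parameter model, d = −½ ln(1 − 2P − Q) − ¼ ln(1 − 2Q).
1 − 2P − Q = 0.65609, giving −½ ln(0.65609) = 0.210729.
1 − 2Q = 0.400888, giving −¼ ln(0.400888) = 0.228518.
d = 0.210729 + 0.228518 = 0.439247.

0.439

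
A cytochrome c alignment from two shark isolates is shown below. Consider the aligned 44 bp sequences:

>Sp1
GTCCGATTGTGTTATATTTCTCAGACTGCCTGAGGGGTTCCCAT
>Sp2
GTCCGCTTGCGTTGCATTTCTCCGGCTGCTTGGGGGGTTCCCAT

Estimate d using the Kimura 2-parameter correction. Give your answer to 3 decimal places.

0.215

Of 44 sites, 6 differences are transitions and 2 are transversions, so P = 6/44 ≈ 0.136364 and Q = 2/44 ≈ 0.045455.
Under the Kimura two-parameter model, d = −½ ln(1 − 2P − Q) − ¼ ln(1 − 2Q).
1 − 2P − Q = 0.681817, giving −½ ln(0.681817) = 0.191497.
1 − 2Q = 0.90909, giving −¼ ln(0.90909) = 0.023828.
d = 0.191497 + 0.023828 = 0.215325.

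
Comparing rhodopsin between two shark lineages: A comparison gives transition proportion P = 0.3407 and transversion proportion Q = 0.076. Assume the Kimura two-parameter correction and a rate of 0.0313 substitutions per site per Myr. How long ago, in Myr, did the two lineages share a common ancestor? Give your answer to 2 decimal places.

Under the Kimura two-parameter model, d = −½ ln(1 − 2P − Q) − ¼ ln(1 − 2Q).
1 − 2P − Q = 0.2426, giving −½ ln(0.2426) = 0.708171.
1 − 2Q = 0.848, giving −¼ ln(0.848) = 0.041219.
d = 0.708171 + 0.041219 = 0.749390.
Under a molecular clock d = 2μt, so t = d/(2μ) = 0.749390 / (2 × 0.0313) = 11.97 Myr.

11.97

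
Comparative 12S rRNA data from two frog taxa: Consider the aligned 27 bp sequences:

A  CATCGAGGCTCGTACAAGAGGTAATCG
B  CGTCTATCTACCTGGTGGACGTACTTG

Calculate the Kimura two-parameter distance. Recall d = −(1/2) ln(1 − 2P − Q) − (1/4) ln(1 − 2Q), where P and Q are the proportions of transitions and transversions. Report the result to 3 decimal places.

0.883

Of 27 sites, 5 differences are transitions and 9 are transversions, so P = 5/27 ≈ 0.185185 and Q = 9/27 ≈ 0.333333.
Under the Kimura two-parameter model, d = −½ ln(1 − 2P − Q) − ¼ ln(1 − 2Q).
1 − 2P − Q = 0.296297, giving −½ ln(0.296297) = 0.608196.
1 − 2Q = 0.333334, giving −¼ ln(0.333334) = 0.274653.
d = 0.608196 + 0.274653 = 0.882849.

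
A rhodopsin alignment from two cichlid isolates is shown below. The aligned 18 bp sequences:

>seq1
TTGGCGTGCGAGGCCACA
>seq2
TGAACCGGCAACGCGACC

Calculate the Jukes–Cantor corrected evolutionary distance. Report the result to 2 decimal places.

The sequences differ at 9 of 18 sites (2, 3, 4, 6, 7, 10, 12, 15, 18), so p = 9/18 = 0.5.
d = −(3/4) ln(1 − 4p/3) = −0.75 ln(1 − 0.666667) = −0.75 ln(0.333333)
  = −0.75 × (-1.098613) = 0.823960 substitutions/site.

0.82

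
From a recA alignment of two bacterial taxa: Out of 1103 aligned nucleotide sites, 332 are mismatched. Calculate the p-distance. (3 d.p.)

p = 332/1103 = 0.300997… ≈ 0.301 (to 3 d.p.).

0.301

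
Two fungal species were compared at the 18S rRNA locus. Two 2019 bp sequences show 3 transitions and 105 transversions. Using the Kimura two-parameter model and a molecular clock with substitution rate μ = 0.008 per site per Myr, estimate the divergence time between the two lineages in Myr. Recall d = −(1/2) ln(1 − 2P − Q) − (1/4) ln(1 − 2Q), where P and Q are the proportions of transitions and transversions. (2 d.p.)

3.48

P = 3/2019 ≈ 0.001486 and Q = 105/2019 ≈ 0.052006.
Under the Kimura two-parameter model, d = −½ ln(1 − 2P − Q) − ¼ ln(1 − 2Q).
1 − 2P − Q = 0.945022, giving −½ ln(0.945022) = 0.028274.
1 − 2Q = 0.895988, giving −¼ ln(0.895988) = 0.027457.
d = 0.028274 + 0.027457 = 0.055731.
Under a molecular clock d = 2μt, so t = d/(2μ) = 0.055731 / (2 × 0.008) = 3.48 Myr.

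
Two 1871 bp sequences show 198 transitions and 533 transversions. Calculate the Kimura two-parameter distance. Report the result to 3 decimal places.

0.554

P = 198/1871 ≈ 0.105826 and Q = 533/1871 ≈ 0.284874.
Under the Kimura two-parameter model, d = −½ ln(1 − 2P − Q) − ¼ ln(1 − 2Q).
1 − 2P − Q = 0.503474, giving −½ ln(0.503474) = 0.343112.
1 − 2Q = 0.430252, giving −¼ ln(0.430252) = 0.210846.
d = 0.343112 + 0.210846 = 0.553958.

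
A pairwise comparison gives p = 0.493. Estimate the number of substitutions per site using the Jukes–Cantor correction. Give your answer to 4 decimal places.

d = −(3/4) ln(1 − 4p/3) = −0.75 ln(1 − 0.657333) = −0.75 ln(0.342667)
  = −0.75 × (-1.070996) = 0.803247 substitutions/site.

0.8032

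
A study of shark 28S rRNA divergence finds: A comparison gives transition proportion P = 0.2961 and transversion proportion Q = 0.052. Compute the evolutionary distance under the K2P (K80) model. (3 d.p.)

Under the Kimura two-parameter model, d = −½ ln(1 − 2P − Q) − ¼ ln(1 − 2Q).
1 − 2P − Q = 0.3558, giving −½ ln(0.3558) = 0.516693.
1 − 2Q = 0.896, giving −¼ ln(0.896) = 0.027454.
d = 0.516693 + 0.027454 = 0.544147.

0.544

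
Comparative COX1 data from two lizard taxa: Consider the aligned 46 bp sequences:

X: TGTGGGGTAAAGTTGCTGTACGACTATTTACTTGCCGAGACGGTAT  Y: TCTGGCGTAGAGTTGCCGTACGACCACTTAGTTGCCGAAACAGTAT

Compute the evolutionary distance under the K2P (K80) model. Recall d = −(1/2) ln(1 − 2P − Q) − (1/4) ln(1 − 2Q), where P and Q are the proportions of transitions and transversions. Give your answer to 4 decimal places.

0.2323

Of 46 sites, 6 differences are transitions and 3 are transversions, so P = 6/46 ≈ 0.130435 and Q = 3/46 ≈ 0.065217.
Under the Kimura two-parameter model, d = −½ ln(1 − 2P − Q) − ¼ ln(1 − 2Q).
1 − 2P − Q = 0.673913, giving −½ ln(0.673913) = 0.197327.
1 − 2Q = 0.869566, giving −¼ ln(0.869566) = 0.034940.
d = 0.197327 + 0.034940 = 0.232267.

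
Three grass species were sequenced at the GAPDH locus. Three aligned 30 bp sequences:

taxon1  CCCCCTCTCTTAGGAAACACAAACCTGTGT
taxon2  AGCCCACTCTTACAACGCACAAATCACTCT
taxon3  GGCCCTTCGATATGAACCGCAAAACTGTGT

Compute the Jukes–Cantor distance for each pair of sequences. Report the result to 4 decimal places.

d(taxon1,taxon2) = 0.5034, d(taxon1,taxon3) = 0.4408, d(taxon2,taxon3) = 0.8240

taxon1–taxon2: 11/30 sites differ → p ≈ 0.366667, d = −0.75 ln(1 − 0.488889) = 0.503376 ≈ 0.5034.
taxon1–taxon3: 10/30 sites differ → p ≈ 0.333333, d = −0.75 ln(1 − 0.444444) = 0.440839 ≈ 0.4408.
taxon2–taxon3: 15/30 sites differ → p = 0.5, d = −0.75 ln(1 − 0.666667) = 0.823960 ≈ 0.8240.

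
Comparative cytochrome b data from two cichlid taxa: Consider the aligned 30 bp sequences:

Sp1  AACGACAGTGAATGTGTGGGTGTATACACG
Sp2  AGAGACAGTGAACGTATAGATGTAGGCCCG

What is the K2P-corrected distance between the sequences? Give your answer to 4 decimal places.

0.4024

Of 30 sites, 6 differences are transitions and 3 are transversions, so P = 6/30 = 0.2 and Q = 3/30 = 0.1.
Under the Kimura two-parameter model, d = −½ ln(1 − 2P − Q) − ¼ ln(1 − 2Q).
1 − 2P − Q = 0.5, giving −½ ln(0.5) = 0.346574.
1 − 2Q = 0.8, giving −¼ ln(0.8) = 0.055786.
d = 0.346574 + 0.055786 = 0.402360.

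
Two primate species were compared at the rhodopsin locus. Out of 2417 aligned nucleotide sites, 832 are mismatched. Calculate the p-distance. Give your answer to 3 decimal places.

p = 832/2417 = 0.344228… ≈ 0.344 (to 3 d.p.).

0.344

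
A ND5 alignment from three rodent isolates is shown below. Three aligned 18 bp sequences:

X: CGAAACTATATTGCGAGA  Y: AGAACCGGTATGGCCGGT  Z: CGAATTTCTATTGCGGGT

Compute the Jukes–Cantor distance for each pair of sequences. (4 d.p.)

d(X,Y) = 0.6735, d(X,Z) = 0.3470, d(Y,Z) = 0.5482

X–Y: 8/18 sites differ → p ≈ 0.444444, d = −0.75 ln(1 − 0.592592) = 0.673455 ≈ 0.6735.
X–Z: 5/18 sites differ → p ≈ 0.277778, d = −0.75 ln(1 − 0.370371) = 0.346968 ≈ 0.3470.
Y–Z: 7/18 sites differ → p ≈ 0.388889, d = −0.75 ln(1 − 0.518519) = 0.548166 ≈ 0.5482.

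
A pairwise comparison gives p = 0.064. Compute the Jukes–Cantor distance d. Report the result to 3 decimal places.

0.067

d = −(3/4) ln(1 − 4p/3) = −0.75 ln(1 − 0.085333) = −0.75 ln(0.914667)
  = −0.75 × (-0.089195) = 0.066896 substitutions/site.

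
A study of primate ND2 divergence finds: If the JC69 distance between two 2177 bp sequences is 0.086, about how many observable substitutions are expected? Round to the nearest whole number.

177

Invert JC69: p = (3/4)(1 − e^(−4d/3)) = 0.75 × (1 − e^(-0.114667)) = 0.75 × (1 − 0.891663) = 0.081253.
Expected differing sites = pL ≈ 0.081253 × 2177 = 176.887781 ≈ 177.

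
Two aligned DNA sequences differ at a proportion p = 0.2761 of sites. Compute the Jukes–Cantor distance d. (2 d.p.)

d = −(3/4) ln(1 − 4p/3) = −0.75 ln(1 − 0.368133) = −0.75 ln(0.631867)
  = −0.75 × (-0.459076) = 0.344307 substitutions/site.

0.34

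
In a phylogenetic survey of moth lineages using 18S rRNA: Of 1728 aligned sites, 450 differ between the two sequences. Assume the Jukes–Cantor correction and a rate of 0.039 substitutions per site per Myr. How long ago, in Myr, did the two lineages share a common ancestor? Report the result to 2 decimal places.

4.10

p = 450/1728 ≈ 0.260417.
d = −(3/4) ln(1 − 4p/3) = −0.75 ln(1 − 0.347223) = −0.75 ln(0.652777)
  = −0.75 × (-0.426520) = 0.319890 substitutions/site.
Under a molecular clock d = 2μt, so t = d/(2μ) = 0.319890 / (2 × 0.039) = 4.10 Myr.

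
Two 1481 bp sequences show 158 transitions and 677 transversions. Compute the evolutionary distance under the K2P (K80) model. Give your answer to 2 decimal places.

1.17

P = 158/1481 ≈ 0.106685 and Q = 677/1481 ≈ 0.457124.
Under the Kimura two-parameter model, d = −½ ln(1 − 2P − Q) − ¼ ln(1 − 2Q).
1 − 2P − Q = 0.329506, giving −½ ln(0.329506) = 0.555080.
1 − 2Q = 0.085752, giving −¼ ln(0.085752) = 0.614074.
d = 0.555080 + 0.614074 = 1.169154.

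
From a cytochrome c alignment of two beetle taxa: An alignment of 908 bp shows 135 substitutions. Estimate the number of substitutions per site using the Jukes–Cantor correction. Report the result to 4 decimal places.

p = 135/908 ≈ 0.148678.
d = −(3/4) ln(1 − 4p/3) = −0.75 ln(1 − 0.198237) = −0.75 ln(0.801763)
  = −0.75 × (-0.220942) = 0.165707 substitutions/site.

0.1657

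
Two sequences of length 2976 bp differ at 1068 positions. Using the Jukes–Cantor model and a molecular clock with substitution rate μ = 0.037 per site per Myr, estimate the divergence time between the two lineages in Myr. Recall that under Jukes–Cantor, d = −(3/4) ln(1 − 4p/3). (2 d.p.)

p = 1068/2976 ≈ 0.358871.
d = −(3/4) ln(1 − 4p/3) = −0.75 ln(1 − 0.478495) = −0.75 ln(0.521505)
  = −0.75 × (-0.651036) = 0.488277 substitutions/site.
Under a molecular clock d = 2μt, so t = d/(2μ) = 0.488277 / (2 × 0.037) = 6.60 Myr.

6.60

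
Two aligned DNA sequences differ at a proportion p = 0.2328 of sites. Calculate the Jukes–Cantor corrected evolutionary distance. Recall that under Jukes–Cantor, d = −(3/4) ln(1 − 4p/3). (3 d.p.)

d = −(3/4) ln(1 − 4p/3) = −0.75 ln(1 − 0.3104) = −0.75 ln(0.6896)
  = −0.75 × (-0.371644) = 0.278733 substitutions/site.

0.279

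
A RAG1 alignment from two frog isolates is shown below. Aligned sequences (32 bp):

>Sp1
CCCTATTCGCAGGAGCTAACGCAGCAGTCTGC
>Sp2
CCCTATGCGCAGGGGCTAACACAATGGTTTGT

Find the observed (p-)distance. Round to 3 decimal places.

The sequences differ at 8 of 32 positions (sites 7, 14, 21, 24, 25, 26, 29, 32).
p = 8/32 = 0.250.

0.250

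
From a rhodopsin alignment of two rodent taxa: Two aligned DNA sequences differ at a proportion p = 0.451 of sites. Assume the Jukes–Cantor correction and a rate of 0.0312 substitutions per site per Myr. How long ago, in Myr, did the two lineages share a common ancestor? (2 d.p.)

d = −(3/4) ln(1 − 4p/3) = −0.75 ln(1 − 0.601333) = −0.75 ln(0.398667)
  = −0.75 × (-0.919629) = 0.689722 substitutions/site.
Under a molecular clock d = 2μt, so t = d/(2μ) = 0.689722 / (2 × 0.0312) = 11.05 Myr.

11.05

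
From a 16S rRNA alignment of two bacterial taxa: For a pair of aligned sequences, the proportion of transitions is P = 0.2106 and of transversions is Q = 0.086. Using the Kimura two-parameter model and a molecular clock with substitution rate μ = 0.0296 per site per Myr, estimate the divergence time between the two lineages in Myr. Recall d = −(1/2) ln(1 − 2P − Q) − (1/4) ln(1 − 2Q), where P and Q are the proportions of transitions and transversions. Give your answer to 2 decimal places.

6.77

Under the Kimura two-parameter model, d = −½ ln(1 − 2P − Q) − ¼ ln(1 − 2Q).
1 − 2P − Q = 0.4928, giving −½ ln(0.4928) = 0.353826.
1 − 2Q = 0.828, giving −¼ ln(0.828) = 0.047186.
d = 0.353826 + 0.047186 = 0.401012.
Under a molecular clock d = 2μt, so t = d/(2μ) = 0.401012 / (2 × 0.0296) = 6.77 Myr.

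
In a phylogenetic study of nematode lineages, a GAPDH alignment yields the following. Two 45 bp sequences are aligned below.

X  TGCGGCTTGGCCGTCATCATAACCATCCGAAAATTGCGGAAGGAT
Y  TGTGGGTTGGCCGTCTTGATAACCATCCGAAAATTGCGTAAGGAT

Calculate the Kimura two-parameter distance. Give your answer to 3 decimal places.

Of 45 sites, 1 differences are transitions and 4 are transversions, so P = 1/45 ≈ 0.022222 and Q = 4/45 ≈ 0.088889.
Under the Kimura two-parameter model, d = −½ ln(1 − 2P − Q) − ¼ ln(1 − 2Q).
1 − 2P − Q = 0.866667, giving −½ ln(0.866667) = 0.071550.
1 − 2Q = 0.822222, giving −¼ ln(0.822222) = 0.048936.
d = 0.071550 + 0.048936 = 0.120486.

0.120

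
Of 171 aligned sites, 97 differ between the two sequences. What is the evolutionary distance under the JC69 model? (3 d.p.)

p = 97/171 ≈ 0.567251.
d = −(3/4) ln(1 − 4p/3) = −0.75 ln(1 − 0.756335) = −0.75 ln(0.243665)
  = −0.75 × (-1.411961) = 1.058971 substitutions/site.

1.059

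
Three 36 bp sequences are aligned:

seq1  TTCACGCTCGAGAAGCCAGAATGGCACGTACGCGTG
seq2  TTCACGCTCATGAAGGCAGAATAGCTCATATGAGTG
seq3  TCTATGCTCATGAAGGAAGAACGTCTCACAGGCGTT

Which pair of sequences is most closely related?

seq1 and seq2

seq1–seq2: 8/36 differ, p = 0.222, d = 0.264.
seq1–seq3: 14/36 differ, p = 0.389, d = 0.548.
seq2–seq3: 11/36 differ, p = 0.306, d = 0.392.
The smallest distance is between seq1 and seq2.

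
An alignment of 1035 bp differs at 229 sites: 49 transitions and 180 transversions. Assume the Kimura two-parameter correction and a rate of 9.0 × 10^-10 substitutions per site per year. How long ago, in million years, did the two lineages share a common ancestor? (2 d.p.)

P = 49/1035 ≈ 0.047343 and Q = 180/1035 ≈ 0.173913.
Under the Kimura two-parameter model, d = −½ ln(1 − 2P − Q) − ¼ ln(1 − 2Q).
1 − 2P − Q = 0.731401, giving −½ ln(0.731401) = 0.156397.
1 − 2Q = 0.652174, giving −¼ ln(0.652174) = 0.106861.
d = 0.156397 + 0.106861 = 0.263258.
Under a molecular clock d = 2μt, so t = d/(2μ) = 0.263258 / (2 × 9.0 × 10^-10) = 146.25 million years.

146.25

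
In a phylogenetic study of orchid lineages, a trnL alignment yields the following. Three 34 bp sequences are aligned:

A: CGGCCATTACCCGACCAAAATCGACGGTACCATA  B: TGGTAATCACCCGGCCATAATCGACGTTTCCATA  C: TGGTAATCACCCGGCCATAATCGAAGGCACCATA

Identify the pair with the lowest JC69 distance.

A–B: 8/34 differ, p = 0.235, d = 0.282.
A–C: 8/34 differ, p = 0.235, d = 0.282.
B–C: 4/34 differ, p = 0.118, d = 0.128.
The smallest distance is between B and C.

B and C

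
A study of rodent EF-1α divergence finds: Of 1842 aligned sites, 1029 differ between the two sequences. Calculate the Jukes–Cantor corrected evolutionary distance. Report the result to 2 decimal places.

1.02

p = 1029/1842 ≈ 0.558632.
d = −(3/4) ln(1 − 4p/3) = −0.75 ln(1 − 0.744843) = −0.75 ln(0.255157)
  = −0.75 × (-1.365876) = 1.024407 substitutions/site.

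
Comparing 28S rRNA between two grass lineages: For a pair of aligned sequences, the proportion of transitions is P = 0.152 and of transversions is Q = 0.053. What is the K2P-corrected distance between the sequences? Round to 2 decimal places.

Under the Kimura two-parameter model, d = −½ ln(1 − 2P − Q) − ¼ ln(1 − 2Q).
1 − 2P − Q = 0.643, giving −½ ln(0.643) = 0.220805.
1 − 2Q = 0.894, giving −¼ ln(0.894) = 0.028012.
d = 0.220805 + 0.028012 = 0.248817.

0.25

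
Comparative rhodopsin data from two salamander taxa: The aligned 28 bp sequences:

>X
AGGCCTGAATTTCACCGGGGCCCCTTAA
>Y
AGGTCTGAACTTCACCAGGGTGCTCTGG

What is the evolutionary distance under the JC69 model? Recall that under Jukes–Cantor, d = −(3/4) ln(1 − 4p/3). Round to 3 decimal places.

The sequences differ at 9 of 28 sites (4, 10, 17, 21, 22, 24, 25, 27, 28), so p = 9/28 ≈ 0.321429.
d = −(3/4) ln(1 − 4p/3) = −0.75 ln(1 − 0.428572) = −0.75 ln(0.571428)
  = −0.75 × (-0.559617) = 0.419713 substitutions/site.

0.420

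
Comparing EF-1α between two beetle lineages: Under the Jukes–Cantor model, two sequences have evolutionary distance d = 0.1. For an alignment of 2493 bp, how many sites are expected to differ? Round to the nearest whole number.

233

Invert JC69: p = (3/4)(1 − e^(−4d/3)) = 0.75 × (1 − e^(-0.133333)) = 0.75 × (1 − 0.875174) = 0.093620.
Expected differing sites = pL ≈ 0.093620 × 2493 = 233.39466 ≈ 233.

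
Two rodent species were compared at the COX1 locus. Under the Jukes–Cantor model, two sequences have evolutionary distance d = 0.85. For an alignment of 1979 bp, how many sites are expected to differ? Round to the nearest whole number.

Invert JC69: p = (3/4)(1 − e^(−4d/3)) = 0.75 × (1 − e^(-1.133333)) = 0.75 × (1 − 0.321958) = 0.508532.
Expected differing sites = pL ≈ 0.508532 × 1979 = 1006.384828 ≈ 1006.

1006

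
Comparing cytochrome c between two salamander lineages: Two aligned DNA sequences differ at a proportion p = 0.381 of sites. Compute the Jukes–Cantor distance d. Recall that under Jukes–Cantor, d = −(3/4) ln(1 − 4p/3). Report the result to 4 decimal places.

0.5320

d = −(3/4) ln(1 − 4p/3) = −0.75 ln(1 − 0.508) = −0.75 ln(0.492)
  = −0.75 × (-0.709277) = 0.531958 substitutions/site.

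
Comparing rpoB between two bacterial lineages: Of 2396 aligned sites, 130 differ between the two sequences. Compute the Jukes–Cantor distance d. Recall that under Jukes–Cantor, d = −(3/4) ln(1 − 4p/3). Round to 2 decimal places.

0.06

p = 130/2396 ≈ 0.054257.
d = −(3/4) ln(1 − 4p/3) = −0.75 ln(1 − 0.072343) = −0.75 ln(0.927657)
  = −0.75 × (-0.075093) = 0.056320 substitutions/site.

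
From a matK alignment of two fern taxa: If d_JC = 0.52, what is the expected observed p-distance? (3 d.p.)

p = (3/4)(1 − e^(−4d/3)) = 0.75 × (1 − e^(-0.693333)) = 0.75 × (1 − 0.499907) = 0.375070.

0.375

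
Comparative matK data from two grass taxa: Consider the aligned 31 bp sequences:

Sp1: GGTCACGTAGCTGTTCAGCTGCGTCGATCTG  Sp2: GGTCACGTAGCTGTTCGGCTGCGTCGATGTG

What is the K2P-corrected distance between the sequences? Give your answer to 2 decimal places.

0.07

Of 31 sites, 1 differences are transitions and 1 are transversions, so P = 1/31 ≈ 0.032258 and Q = 1/31 ≈ 0.032258.
Under the Kimura two-parameter model, d = −½ ln(1 − 2P − Q) − ¼ ln(1 − 2Q).
1 − 2P − Q = 0.903226, giving −½ ln(0.903226) = 0.050891.
1 − 2Q = 0.935484, giving −¼ ln(0.935484) = 0.016673.
d = 0.050891 + 0.016673 = 0.067564.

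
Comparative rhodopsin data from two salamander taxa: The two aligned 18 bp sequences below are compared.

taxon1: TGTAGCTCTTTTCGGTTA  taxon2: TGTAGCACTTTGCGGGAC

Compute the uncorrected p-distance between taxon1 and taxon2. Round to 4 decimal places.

The sequences differ at 5 of 18 positions (sites 7, 12, 16, 17, 18).
p = 5/18 = 0.277777… ≈ 0.2778 (to 4 d.p.).

0.2778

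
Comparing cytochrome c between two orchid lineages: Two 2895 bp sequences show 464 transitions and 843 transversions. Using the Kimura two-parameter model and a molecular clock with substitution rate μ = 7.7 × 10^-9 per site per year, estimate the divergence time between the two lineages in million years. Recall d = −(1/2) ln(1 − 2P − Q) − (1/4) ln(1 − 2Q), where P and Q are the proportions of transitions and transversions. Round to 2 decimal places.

44.89

P = 464/2895 ≈ 0.160276 and Q = 843/2895 ≈ 0.291192.
Under the Kimura two-parameter model, d = −½ ln(1 − 2P − Q) − ¼ ln(1 − 2Q).
1 − 2P − Q = 0.388256, giving −½ ln(0.388256) = 0.473045.
1 − 2Q = 0.417616, giving −¼ ln(0.417616) = 0.218298.
d = 0.473045 + 0.218298 = 0.691343.
Under a molecular clock d = 2μt, so t = d/(2μ) = 0.691343 / (2 × 7.7 × 10^-9) = 44.89 million years.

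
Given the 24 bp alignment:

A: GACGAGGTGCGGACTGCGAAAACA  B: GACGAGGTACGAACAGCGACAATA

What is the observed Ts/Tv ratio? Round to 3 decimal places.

Transitions are A↔G and C↔T; transversions are all other mismatches.
Transitions: 3. Transversions: 2.
R = 3/2 = 1.500.

1.500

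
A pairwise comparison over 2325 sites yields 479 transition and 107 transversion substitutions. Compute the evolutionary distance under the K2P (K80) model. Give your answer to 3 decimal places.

0.330

P = 479/2325 ≈ 0.206022 and Q = 107/2325 ≈ 0.046022.
Under the Kimura two-parameter model, d = −½ ln(1 − 2P − Q) − ¼ ln(1 − 2Q).
1 − 2P − Q = 0.541934, giving −½ ln(0.541934) = 0.306306.
1 − 2Q = 0.907956, giving −¼ ln(0.907956) = 0.024140.
d = 0.306306 + 0.024140 = 0.330446.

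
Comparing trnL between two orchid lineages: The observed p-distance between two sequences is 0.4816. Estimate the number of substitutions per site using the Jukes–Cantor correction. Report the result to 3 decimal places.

0.771

d = −(3/4) ln(1 − 4p/3) = −0.75 ln(1 − 0.642133) = −0.75 ln(0.357867)
  = −0.75 × (-1.027594) = 0.770696 substitutions/site.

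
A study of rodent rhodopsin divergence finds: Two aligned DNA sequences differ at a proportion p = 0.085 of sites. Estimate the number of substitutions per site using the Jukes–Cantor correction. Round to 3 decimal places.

d = −(3/4) ln(1 − 4p/3) = −0.75 ln(1 − 0.113333) = −0.75 ln(0.886667)
  = −0.75 × (-0.120286) = 0.090215 substitutions/site.

0.090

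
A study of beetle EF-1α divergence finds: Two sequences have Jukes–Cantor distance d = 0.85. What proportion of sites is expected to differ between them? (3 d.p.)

p = (3/4)(1 − e^(−4d/3)) = 0.75 × (1 − e^(-1.133333)) = 0.75 × (1 − 0.321958) = 0.508532.

0.509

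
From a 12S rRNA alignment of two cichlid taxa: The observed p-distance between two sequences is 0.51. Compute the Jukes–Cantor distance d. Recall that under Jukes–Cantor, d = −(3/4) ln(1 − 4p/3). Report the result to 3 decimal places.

d = −(3/4) ln(1 − 4p/3) = −0.75 ln(1 − 0.68) = −0.75 ln(0.32)
  = −0.75 × (-1.139434) = 0.854576 substitutions/site.

0.855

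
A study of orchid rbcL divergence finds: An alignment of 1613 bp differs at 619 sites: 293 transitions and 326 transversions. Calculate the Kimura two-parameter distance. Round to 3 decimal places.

0.546

P = 293/1613 ≈ 0.181649 and Q = 326/1613 ≈ 0.202108.
Under the Kimura two-parameter model, d = −½ ln(1 − 2P − Q) − ¼ ln(1 − 2Q).
1 − 2P − Q = 0.434594, giving −½ ln(0.434594) = 0.416672.
1 − 2Q = 0.595784, giving −¼ ln(0.595784) = 0.129469.
d = 0.416672 + 0.129469 = 0.546141.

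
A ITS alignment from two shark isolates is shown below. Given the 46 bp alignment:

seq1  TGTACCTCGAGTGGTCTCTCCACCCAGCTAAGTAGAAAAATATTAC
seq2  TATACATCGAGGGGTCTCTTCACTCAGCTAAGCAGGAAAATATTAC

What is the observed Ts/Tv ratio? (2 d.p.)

2.50

Transitions are A↔G and C↔T; transversions are all other mismatches.
Transitions: 5. Transversions: 2.
R = 5/2 = 2.50.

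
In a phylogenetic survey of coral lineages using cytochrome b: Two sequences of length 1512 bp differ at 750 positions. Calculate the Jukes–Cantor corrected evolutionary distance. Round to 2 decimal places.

p = 750/1512 ≈ 0.496032.
d = −(3/4) ln(1 − 4p/3) = −0.75 ln(1 − 0.661376) = −0.75 ln(0.338624)
  = −0.75 × (-1.082865) = 0.812149 substitutions/site.

0.81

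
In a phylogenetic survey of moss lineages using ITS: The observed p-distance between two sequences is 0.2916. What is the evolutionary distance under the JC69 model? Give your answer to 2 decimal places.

0.37

d = −(3/4) ln(1 − 4p/3) = −0.75 ln(1 − 0.3888) = −0.75 ln(0.6112)
  = −0.75 × (-0.492331) = 0.369248 substitutions/site.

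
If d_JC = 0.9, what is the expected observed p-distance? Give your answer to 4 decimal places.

p = (3/4)(1 − e^(−4d/3)) = 0.75 × (1 − e^(-1.2)) = 0.75 × (1 − 0.301194) = 0.524105.

0.5241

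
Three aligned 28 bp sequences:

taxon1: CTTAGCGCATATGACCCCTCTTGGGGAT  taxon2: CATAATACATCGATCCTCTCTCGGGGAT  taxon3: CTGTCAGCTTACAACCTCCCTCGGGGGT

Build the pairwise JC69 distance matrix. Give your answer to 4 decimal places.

taxon1–taxon2: 10/28 sites differ → p ≈ 0.357143, d = −0.75 ln(1 − 0.476191) = 0.484971 ≈ 0.4850.
taxon1–taxon3: 11/28 sites differ → p ≈ 0.392857, d = −0.75 ln(1 − 0.523809) = 0.556452 ≈ 0.5565.
taxon2–taxon3: 12/28 sites differ → p ≈ 0.428571, d = −0.75 ln(1 − 0.571428) = 0.635472 ≈ 0.6355.

d(taxon1,taxon2) = 0.4850, d(taxon1,taxon3) = 0.5565, d(taxon2,taxon3) = 0.6355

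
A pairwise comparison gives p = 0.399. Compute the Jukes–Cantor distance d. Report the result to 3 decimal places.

d = −(3/4) ln(1 − 4p/3) = −0.75 ln(1 − 0.532) = −0.75 ln(0.468)
  = −0.75 × (-0.759287) = 0.569465 substitutions/site.

0.569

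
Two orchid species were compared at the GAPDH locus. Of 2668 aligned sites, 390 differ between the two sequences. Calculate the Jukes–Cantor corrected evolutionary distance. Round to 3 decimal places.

p = 390/2668 ≈ 0.146177.
d = −(3/4) ln(1 − 4p/3) = −0.75 ln(1 − 0.194903) = −0.75 ln(0.805097)
  = −0.75 × (-0.216793) = 0.162595 substitutions/site.

0.163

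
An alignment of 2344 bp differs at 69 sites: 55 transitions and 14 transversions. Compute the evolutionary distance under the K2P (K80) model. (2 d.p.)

0.03

P = 55/2344 ≈ 0.023464 and Q = 14/2344 ≈ 0.005973.
Under the Kimura two-parameter model, d = −½ ln(1 − 2P − Q) − ¼ ln(1 − 2Q).
1 − 2P − Q = 0.947099, giving −½ ln(0.947099) = 0.027176.
1 − 2Q = 0.988054, giving −¼ ln(0.988054) = 0.003004.
d = 0.027176 + 0.003004 = 0.030180.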